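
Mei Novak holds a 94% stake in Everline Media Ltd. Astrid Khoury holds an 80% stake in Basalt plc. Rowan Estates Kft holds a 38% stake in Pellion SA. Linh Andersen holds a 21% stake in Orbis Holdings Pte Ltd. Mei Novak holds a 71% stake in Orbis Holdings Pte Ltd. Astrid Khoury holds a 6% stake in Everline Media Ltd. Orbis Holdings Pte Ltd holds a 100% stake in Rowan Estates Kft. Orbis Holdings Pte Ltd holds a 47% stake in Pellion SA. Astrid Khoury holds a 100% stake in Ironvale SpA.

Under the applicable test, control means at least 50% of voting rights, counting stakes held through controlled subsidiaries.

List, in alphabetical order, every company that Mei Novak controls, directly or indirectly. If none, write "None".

Everline Media Ltd, Orbis Holdings Pte Ltd, Pellion SA, Rowan Estates Kft

Mei holds 71% of Orbis, so Mei controls Orbis.
Orbis holds 100% of Rowan, so Mei controls Rowan.
Mei holds 94% of Everline, so Mei controls Everline.
Orbis and Rowan together hold 47% + 38% = 85% of Pellion, so Mei controls Pellion.
No other company's threshold is met.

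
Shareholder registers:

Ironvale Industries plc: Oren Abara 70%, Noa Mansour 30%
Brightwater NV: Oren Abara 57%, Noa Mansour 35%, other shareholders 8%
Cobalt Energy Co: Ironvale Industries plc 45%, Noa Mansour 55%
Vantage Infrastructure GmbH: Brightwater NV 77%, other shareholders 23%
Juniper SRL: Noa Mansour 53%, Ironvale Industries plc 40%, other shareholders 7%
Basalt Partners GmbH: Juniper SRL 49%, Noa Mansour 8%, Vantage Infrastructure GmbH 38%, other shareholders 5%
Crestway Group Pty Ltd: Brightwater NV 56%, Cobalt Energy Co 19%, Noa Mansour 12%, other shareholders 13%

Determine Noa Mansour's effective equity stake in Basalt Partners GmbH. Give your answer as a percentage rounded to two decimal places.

50.09%

Noa reaches Basalt along 4 paths.
Via Juniper: 53% × 49% = 25.97%.
Via Ironvale → Juniper: 30% × 40% × 49% = 5.88%.
Direct stake: 8% = 8%.
Via Brightwater → Vantage: 35% × 77% × 38% = 10.241%.
Total: 25.97% + 5.88% + 8% + 10.241% = 50.091%.
Rounded: 50.09%.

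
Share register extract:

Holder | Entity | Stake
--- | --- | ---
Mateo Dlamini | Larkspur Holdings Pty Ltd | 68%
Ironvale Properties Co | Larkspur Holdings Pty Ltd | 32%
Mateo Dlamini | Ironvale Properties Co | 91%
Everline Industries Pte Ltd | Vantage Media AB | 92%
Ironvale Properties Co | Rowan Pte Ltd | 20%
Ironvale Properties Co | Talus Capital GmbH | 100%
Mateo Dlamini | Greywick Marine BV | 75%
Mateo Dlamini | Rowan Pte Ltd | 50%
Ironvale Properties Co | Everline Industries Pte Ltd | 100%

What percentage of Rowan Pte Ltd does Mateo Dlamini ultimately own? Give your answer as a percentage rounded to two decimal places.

Mateo reaches Rowan along 2 paths.
Via Ironvale: 91% × 20% = 18.2%.
Direct stake: 50% = 50%.
Total: 18.2% + 50% = 68.2%.
Rounded: 68.20%.

68.20%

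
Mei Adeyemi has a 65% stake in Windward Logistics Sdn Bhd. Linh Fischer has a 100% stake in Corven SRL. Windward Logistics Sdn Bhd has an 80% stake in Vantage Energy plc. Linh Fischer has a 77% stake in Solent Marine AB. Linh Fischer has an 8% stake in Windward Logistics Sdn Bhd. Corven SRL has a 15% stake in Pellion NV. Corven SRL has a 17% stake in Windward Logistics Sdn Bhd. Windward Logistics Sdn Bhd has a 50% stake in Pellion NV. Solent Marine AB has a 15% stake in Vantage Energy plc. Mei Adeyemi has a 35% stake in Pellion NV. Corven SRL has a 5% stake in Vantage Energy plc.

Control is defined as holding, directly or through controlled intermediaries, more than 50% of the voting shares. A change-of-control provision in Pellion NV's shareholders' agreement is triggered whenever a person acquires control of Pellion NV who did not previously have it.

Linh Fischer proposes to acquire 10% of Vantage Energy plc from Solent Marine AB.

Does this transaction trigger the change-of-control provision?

No

The purchase adds only to Linh's holdings (Solent's stake shrinks), so Linh is the only person who could newly come to control Pellion.
Linh holds 100% of Corven, so Linh controls Corven.
Linh holds 77% of Solent, so Linh controls Solent.
In Pellion, Linh's side holds only 15%, not > 50%.
So before the transaction, Linh does not control Pellion.
After the purchase, Linh holds 10% of Vantage directly, and Solent's stake falls to 5%.
Linh's side now holds 5% + 5% + 10% = 20% of Vantage, not > 50%, so Linh still does not control Vantage.
After the transaction, Linh's side holds 15% of Pellion, not > 50%, so Linh still does not control Pellion.
No new person acquires control, so the clause is not triggered.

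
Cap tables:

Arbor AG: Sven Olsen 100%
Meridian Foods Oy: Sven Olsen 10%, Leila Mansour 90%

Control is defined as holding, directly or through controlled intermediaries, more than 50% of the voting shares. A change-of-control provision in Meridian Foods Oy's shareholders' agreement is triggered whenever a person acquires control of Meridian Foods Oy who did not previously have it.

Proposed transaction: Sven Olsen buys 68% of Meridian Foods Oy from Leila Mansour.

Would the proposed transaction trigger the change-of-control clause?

Yes

The purchase adds only to Sven's holdings (Leila's stake shrinks), so Sven is the only person who could newly come to control Meridian.
Sven holds 100% of Arbor, so Sven controls Arbor.
In Meridian, Sven's side holds only 10%, not > 50%.
So before the transaction, Sven does not control Meridian.
After the purchase, Sven's direct stake in Meridian rises to 10% + 68% = 78%, and Leila's stake falls to 22%.
Sven holds 78% of Meridian, so Sven controls Meridian.
Sven did not control Meridian before and does after, so the clause is triggered.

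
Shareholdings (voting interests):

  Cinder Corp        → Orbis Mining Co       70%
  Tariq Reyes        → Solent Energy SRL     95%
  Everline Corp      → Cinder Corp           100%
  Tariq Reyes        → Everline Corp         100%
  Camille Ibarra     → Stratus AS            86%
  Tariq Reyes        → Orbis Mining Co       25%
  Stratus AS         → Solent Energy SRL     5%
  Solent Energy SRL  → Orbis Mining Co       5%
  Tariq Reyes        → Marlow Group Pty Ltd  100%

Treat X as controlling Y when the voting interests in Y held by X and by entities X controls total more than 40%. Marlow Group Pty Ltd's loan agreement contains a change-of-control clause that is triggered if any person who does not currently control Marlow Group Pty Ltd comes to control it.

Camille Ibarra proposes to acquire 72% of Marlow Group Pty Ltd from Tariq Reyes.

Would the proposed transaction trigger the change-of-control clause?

The purchase adds only to Camille's holdings (Tariq's stake shrinks), so Camille is the only person who could newly come to control Marlow.
Camille holds 86% of Stratus, so Camille controls Stratus.
Neither Camille nor any entity Camille controls holds any voting interest in Marlow.
So before the transaction, Camille does not control Marlow.
After the purchase, Camille holds 72% of Marlow directly, and Tariq's stake falls to 28%.
Camille holds 72% of Marlow, so Camille controls Marlow.
Camille did not control Marlow before and does after, so the clause is triggered.

Yes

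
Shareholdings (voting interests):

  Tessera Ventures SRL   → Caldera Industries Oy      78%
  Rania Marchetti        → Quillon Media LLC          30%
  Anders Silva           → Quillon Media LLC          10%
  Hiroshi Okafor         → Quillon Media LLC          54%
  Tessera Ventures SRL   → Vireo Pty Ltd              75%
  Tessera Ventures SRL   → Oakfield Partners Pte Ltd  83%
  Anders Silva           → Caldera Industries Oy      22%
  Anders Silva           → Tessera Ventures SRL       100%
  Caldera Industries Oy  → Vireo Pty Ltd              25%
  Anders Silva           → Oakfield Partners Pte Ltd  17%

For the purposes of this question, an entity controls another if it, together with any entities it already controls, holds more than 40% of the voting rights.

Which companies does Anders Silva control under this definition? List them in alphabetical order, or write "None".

Caldera Industries Oy, Oakfield Partners Pte Ltd, Tessera Ventures SRL, Vireo Pty Ltd

Anders holds 100% of Tessera, so Anders controls Tessera.
Tessera and Anders together hold 78% + 22% = 100% of Caldera, so Anders controls Caldera.
Anders and Tessera together hold 17% + 83% = 100% of Oakfield, so Anders controls Oakfield.
Tessera and Caldera together hold 75% + 25% = 100% of Vireo, so Anders controls Vireo.
No other company's threshold is met.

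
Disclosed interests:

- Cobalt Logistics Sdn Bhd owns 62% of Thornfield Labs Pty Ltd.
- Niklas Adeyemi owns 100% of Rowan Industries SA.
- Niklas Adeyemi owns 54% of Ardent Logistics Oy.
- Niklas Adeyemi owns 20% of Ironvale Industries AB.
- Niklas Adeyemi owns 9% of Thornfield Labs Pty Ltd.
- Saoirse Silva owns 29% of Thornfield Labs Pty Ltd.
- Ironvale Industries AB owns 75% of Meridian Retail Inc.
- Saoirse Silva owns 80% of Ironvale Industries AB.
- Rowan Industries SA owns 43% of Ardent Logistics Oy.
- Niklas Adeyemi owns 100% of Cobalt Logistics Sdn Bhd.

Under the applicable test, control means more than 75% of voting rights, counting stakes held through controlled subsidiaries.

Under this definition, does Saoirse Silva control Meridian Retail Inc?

No

Saoirse holds 80% of Ironvale, so Saoirse controls Ironvale.
In Meridian, Saoirse's side holds only 75%, not > 75%.
So Saoirse does not control Meridian.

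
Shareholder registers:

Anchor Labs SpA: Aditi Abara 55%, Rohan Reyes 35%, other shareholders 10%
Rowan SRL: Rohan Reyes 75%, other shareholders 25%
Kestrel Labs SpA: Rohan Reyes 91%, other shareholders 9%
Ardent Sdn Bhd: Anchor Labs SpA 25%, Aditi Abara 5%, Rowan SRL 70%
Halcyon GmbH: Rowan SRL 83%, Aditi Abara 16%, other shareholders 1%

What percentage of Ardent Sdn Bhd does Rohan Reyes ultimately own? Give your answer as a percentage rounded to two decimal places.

61.25%

Rohan reaches Ardent along 2 paths.
Via Anchor: 35% × 25% = 8.75%.
Via Rowan: 75% × 70% = 52.5%.
Total: 8.75% + 52.5% = 61.25%.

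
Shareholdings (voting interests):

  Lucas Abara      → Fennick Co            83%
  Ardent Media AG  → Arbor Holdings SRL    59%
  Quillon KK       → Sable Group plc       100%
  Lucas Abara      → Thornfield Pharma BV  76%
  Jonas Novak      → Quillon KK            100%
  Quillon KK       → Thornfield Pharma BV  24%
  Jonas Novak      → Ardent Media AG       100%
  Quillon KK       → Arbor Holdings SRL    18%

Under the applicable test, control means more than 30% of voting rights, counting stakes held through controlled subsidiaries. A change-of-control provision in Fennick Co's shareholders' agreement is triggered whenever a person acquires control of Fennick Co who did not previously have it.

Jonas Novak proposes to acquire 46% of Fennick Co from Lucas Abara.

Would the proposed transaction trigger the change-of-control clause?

Yes

The purchase adds only to Jonas's holdings (Lucas's stake shrinks), so Jonas is the only person who could newly come to control Fennick.
Jonas holds 100% of Quillon, so Jonas controls Quillon.
Jonas holds 100% of Ardent, so Jonas controls Ardent.
Quillon and Ardent together hold 18% + 59% = 77% of Arbor, so Jonas controls Arbor.
Quillon holds 100% of Sable, so Jonas controls Sable.
Neither Jonas nor any entity Jonas controls holds any voting interest in Fennick.
So before the transaction, Jonas does not control Fennick.
After the purchase, Jonas holds 46% of Fennick directly, and Lucas's stake falls to 37%.
Jonas holds 46% of Fennick, so Jonas controls Fennick.
Jonas did not control Fennick before and does after, so the clause is triggered.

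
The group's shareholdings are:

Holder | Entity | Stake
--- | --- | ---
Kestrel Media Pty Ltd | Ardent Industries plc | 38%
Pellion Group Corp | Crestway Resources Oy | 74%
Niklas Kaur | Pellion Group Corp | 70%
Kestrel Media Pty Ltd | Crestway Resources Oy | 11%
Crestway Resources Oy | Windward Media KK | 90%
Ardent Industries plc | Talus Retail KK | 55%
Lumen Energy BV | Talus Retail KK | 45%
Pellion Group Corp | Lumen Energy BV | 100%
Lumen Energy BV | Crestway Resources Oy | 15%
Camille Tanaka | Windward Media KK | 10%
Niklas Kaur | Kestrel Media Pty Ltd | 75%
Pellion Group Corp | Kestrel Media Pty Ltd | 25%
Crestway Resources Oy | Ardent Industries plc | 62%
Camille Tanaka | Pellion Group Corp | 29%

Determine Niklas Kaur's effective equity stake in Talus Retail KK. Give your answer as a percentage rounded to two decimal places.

Niklas reaches Talus along 7 paths.
Via Pellion → Lumen: 70% × 100% × 45% = 31.5%.
Via Kestrel → Ardent: 75% × 38% × 55% = 15.675%.
Via Pellion → Kestrel → Ardent: 70% × 25% × 38% × 55% = 3.6575%.
Via Pellion → Crestway → Ardent: 70% × 74% × 62% × 55% = 17.6638%.
Via Kestrel → Crestway → Ardent: 75% × 11% × 62% × 55% = 2.81325%.
Via Pellion → Kestrel → Crestway → Ardent: 70% × 25% × 11% × 62% × 55% = 0.656425%.
Via Pellion → Lumen → Crestway → Ardent: 70% × 100% × 15% × 62% × 55% = 3.5805%.
Total: 31.5% + 15.675% + 3.6575% + 17.6638% + 2.81325% + 0.656425% + 3.5805% = 75.546475%.
Rounded: 75.55%.

75.55%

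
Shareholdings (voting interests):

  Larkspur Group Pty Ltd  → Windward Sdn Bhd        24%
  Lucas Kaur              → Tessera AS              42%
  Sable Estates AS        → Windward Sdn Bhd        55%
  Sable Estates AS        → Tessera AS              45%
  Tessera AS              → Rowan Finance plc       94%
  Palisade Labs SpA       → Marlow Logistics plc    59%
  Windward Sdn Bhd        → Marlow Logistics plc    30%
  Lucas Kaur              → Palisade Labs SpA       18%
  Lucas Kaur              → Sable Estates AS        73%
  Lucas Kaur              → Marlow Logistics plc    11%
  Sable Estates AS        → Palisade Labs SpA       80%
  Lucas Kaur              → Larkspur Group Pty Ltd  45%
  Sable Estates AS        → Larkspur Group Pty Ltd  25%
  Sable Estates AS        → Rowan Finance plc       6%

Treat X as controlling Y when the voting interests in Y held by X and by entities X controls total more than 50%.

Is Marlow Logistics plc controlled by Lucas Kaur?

Yes

Lucas holds 73% of Sable, so Lucas controls Sable.
Lucas and Sable together hold 45% + 25% = 70% of Larkspur, so Lucas controls Larkspur.
Sable and Larkspur together hold 55% + 24% = 79% of Windward, so Lucas controls Windward.
Sable and Lucas together hold 80% + 18% = 98% of Palisade, so Lucas controls Palisade.
Lucas and Windward and Palisade together hold 11% + 30% + 59% = 100% of Marlow, so Lucas controls Marlow.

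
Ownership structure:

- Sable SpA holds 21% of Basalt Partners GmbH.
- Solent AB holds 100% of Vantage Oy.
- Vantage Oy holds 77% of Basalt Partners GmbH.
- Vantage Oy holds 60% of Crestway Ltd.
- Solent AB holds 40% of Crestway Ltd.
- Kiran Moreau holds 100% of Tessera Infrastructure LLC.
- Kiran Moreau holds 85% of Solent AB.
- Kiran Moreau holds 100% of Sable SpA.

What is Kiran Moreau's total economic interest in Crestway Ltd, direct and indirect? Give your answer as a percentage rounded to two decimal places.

Kiran reaches Crestway along 2 paths.
Via Solent: 85% × 40% = 34%.
Via Solent → Vantage: 85% × 100% × 60% = 51%.
Total: 34% + 51% = 85%.
Rounded: 85.00%.

85.00%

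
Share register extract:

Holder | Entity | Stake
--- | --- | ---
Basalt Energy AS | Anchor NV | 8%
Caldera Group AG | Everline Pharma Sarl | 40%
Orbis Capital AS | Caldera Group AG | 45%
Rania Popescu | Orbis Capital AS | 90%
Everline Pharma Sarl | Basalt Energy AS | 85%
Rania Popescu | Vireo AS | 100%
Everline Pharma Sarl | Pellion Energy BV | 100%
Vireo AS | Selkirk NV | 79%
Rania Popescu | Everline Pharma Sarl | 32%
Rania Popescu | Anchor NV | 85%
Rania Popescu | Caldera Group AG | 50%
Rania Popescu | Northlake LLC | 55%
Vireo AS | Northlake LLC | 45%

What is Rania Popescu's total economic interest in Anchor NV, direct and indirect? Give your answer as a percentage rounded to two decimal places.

Rania reaches Anchor along 4 paths.
Direct stake: 85% = 85%.
Via Everline → Basalt: 32% × 85% × 8% = 2.176%.
Via Caldera → Everline → Basalt: 50% × 40% × 85% × 8% = 1.36%.
Via Orbis → Caldera → Everline → Basalt: 90% × 45% × 40% × 85% × 8% = 1.1016%.
Total: 85% + 2.176% + 1.36% + 1.1016% = 89.6376%.
Rounded: 89.64%.

89.64%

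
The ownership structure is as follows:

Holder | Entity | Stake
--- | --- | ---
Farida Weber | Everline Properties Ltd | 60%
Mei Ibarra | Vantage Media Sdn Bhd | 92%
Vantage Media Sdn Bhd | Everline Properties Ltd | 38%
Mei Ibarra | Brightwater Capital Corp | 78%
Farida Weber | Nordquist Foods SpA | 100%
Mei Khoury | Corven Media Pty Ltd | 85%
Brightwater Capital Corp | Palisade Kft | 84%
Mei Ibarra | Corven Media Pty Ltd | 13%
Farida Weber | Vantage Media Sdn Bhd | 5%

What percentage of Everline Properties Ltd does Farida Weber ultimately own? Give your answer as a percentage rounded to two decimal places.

61.90%

Farida reaches Everline along 2 paths.
Direct stake: 60% = 60%.
Via Vantage: 5% × 38% = 1.9%.
Total: 60% + 1.9% = 61.9%.
Rounded: 61.90%.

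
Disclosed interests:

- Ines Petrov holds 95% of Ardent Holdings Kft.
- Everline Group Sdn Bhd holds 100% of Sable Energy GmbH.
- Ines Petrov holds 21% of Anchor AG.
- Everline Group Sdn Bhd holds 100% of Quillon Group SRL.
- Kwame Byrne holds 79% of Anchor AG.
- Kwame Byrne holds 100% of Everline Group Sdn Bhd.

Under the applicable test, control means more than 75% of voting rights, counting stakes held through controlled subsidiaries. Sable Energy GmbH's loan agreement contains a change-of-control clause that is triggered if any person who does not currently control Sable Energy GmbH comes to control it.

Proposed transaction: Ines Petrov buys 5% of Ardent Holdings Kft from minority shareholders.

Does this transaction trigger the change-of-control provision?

The purchase changes only Ines's holdings, so Ines is the only person who could newly come to control Sable.
Ines holds 95% of Ardent, so Ines controls Ardent.
Neither Ines nor any entity Ines controls holds any voting interest in Sable.
So before the transaction, Ines does not control Sable.
After the purchase, Ines's direct stake in Ardent rises to 95% + 5% = 100%.
Ines holds 100% of Ardent, so Ines controls Ardent.
After the transaction, neither Ines nor any entity Ines controls holds a voting interest in Sable, so Ines still does not control it.
No new person acquires control, so the clause is not triggered.

No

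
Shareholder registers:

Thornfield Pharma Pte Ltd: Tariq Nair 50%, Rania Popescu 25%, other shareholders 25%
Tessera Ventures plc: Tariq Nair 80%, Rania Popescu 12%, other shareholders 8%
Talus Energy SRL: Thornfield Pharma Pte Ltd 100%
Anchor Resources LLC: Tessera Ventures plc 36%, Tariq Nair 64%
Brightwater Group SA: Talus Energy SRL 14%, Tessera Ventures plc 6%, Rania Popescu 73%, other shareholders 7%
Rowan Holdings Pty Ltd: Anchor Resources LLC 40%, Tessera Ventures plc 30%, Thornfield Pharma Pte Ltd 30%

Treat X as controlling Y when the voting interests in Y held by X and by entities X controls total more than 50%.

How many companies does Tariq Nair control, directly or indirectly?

3

Tariq holds 80% of Tessera, so Tariq controls Tessera.
Tessera and Tariq together hold 36% + 64% = 100% of Anchor, so Tariq controls Anchor.
Anchor and Tessera together hold 40% + 30% = 70% of Rowan, so Tariq controls Rowan.
No other company's threshold is met.
Tariq controls 3 companies.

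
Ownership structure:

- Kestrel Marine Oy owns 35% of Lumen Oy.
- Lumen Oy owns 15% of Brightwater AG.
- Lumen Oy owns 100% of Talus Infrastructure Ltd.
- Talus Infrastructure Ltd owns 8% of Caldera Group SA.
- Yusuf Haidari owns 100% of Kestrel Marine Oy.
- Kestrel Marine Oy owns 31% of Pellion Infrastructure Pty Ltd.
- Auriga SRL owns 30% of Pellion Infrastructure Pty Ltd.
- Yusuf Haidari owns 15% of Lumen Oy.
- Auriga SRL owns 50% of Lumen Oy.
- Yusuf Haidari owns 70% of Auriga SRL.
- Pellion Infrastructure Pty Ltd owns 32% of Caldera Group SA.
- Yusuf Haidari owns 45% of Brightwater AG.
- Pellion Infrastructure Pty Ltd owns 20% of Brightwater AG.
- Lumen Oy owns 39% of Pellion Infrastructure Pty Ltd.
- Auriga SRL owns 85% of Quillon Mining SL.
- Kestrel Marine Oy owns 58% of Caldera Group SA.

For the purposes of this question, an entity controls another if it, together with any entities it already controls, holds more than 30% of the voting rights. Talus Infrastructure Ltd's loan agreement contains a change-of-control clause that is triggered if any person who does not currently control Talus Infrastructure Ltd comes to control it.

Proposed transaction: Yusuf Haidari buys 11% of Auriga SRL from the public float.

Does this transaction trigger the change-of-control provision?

The purchase changes only Yusuf's holdings, so Yusuf is the only person who could newly come to control Talus.
Yusuf holds 70% of Auriga, so Yusuf controls Auriga.
Yusuf holds 100% of Kestrel, so Yusuf controls Kestrel.
Kestrel and Auriga and Yusuf together hold 35% + 50% + 15% = 100% of Lumen, so Yusuf controls Lumen.
Lumen holds 100% of Talus, so Yusuf controls Talus.
So Yusuf already controls Talus before the transaction.
After the purchase, Yusuf's direct stake in Auriga rises to 70% + 11% = 81%.
Yusuf controlled Talus already, so this is not a new person acquiring control; every other person's position is unchanged or reduced.
No new person acquires control, so the clause is not triggered.

No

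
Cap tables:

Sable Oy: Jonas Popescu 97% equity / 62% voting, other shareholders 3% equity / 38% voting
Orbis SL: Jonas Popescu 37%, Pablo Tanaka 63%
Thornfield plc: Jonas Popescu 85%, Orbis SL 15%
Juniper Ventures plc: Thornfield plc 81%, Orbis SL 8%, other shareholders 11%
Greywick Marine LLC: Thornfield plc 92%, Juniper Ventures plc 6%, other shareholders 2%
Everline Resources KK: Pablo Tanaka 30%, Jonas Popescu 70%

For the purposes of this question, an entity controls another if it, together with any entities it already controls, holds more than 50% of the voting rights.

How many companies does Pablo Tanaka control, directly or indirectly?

Pablo holds 63% of Orbis, so Pablo controls Orbis.
No other company's threshold is met.
Pablo controls 1 company.

1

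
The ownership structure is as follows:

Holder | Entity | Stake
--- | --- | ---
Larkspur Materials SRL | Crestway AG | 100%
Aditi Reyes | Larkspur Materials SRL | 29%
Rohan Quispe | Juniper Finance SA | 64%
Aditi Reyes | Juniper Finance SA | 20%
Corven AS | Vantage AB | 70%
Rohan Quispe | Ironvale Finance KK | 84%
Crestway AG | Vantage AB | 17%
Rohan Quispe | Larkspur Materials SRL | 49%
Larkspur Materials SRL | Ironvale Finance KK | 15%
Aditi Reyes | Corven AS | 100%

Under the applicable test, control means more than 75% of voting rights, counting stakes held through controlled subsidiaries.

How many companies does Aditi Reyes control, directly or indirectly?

Aditi holds 100% of Corven, so Aditi controls Corven.
No other company's threshold is met.
Aditi controls 1 company.

1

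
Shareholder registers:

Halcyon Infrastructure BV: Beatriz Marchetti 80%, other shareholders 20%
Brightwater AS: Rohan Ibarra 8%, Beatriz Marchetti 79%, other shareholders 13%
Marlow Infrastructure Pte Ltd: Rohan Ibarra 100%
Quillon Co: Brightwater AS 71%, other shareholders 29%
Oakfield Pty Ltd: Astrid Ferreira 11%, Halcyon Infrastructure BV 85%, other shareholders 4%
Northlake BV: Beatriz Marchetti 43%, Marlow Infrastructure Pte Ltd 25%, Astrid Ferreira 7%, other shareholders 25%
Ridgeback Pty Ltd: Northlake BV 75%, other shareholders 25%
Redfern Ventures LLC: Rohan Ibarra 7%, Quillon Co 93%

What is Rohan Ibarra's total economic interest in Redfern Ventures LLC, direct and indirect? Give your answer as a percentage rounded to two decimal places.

Rohan reaches Redfern along 2 paths.
Direct stake: 7% = 7%.
Via Brightwater → Quillon: 8% × 71% × 93% = 5.2824%.
Total: 7% + 5.2824% = 12.2824%.
Rounded: 12.28%.

12.28%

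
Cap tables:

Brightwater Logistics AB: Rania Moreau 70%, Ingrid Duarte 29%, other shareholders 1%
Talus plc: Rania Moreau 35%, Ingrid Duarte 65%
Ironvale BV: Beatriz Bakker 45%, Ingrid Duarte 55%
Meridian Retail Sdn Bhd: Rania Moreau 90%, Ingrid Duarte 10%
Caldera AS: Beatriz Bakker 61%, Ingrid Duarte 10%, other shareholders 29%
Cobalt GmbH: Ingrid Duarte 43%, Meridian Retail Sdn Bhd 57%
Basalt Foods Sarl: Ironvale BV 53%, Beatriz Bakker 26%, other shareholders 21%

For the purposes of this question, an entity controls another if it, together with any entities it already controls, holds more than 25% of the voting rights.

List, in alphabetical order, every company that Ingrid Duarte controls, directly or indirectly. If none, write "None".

Ingrid holds 29% of Brightwater, so Ingrid controls Brightwater.
Ingrid holds 65% of Talus, so Ingrid controls Talus.
Ingrid holds 55% of Ironvale, so Ingrid controls Ironvale.
Ingrid holds 43% of Cobalt, so Ingrid controls Cobalt.
Ironvale holds 53% of Basalt, so Ingrid controls Basalt.
No other company's threshold is met.

Basalt Foods Sarl, Brightwater Logistics AB, Cobalt GmbH, Ironvale BV, Talus plc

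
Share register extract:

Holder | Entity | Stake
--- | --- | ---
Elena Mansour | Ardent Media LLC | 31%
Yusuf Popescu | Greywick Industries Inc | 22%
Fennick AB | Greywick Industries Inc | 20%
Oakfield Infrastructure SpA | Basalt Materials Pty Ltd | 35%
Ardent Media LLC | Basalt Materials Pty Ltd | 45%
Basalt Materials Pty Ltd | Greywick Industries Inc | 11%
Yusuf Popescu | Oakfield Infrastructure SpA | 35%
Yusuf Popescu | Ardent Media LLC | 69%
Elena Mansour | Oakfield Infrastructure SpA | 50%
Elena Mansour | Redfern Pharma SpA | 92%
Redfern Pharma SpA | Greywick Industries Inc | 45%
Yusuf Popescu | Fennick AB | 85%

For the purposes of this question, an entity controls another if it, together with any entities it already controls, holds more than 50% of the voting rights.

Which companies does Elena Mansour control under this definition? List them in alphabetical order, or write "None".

Elena holds 92% of Redfern, so Elena controls Redfern.
No other company's threshold is met.

Redfern Pharma SpA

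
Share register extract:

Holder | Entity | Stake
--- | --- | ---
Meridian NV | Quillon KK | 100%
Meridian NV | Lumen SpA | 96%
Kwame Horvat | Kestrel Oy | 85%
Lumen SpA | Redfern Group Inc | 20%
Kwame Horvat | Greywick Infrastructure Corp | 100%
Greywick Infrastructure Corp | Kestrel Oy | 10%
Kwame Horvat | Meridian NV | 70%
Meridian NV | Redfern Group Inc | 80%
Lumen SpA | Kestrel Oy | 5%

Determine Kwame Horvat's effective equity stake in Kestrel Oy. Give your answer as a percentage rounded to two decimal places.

Kwame reaches Kestrel along 3 paths.
Direct stake: 85% = 85%.
Via Meridian → Lumen: 70% × 96% × 5% = 3.36%.
Via Greywick: 100% × 10% = 10%.
Total: 85% + 3.36% + 10% = 98.36%.

98.36%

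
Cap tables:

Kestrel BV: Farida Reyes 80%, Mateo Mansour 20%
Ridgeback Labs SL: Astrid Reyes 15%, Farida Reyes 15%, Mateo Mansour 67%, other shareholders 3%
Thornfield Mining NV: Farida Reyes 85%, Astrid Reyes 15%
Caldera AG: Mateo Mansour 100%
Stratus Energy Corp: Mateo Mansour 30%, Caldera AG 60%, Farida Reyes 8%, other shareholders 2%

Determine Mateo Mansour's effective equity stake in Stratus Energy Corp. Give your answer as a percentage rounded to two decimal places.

90.00%

Mateo reaches Stratus along 2 paths.
Direct stake: 30% = 30%.
Via Caldera: 100% × 60% = 60%.
Total: 30% + 60% = 90%.
Rounded: 90.00%.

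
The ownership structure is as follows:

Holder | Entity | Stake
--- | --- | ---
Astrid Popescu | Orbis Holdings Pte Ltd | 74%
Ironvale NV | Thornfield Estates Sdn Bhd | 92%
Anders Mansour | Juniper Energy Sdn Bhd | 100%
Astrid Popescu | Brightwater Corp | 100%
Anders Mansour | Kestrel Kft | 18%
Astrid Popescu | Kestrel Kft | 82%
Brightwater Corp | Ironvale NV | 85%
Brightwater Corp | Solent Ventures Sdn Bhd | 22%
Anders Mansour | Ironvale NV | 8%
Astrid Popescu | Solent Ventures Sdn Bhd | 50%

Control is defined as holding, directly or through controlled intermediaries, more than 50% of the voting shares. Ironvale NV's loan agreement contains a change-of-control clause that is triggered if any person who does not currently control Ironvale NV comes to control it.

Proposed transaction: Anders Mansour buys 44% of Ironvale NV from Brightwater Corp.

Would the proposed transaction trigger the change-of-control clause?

The purchase adds only to Anders's holdings (Brightwater's stake shrinks), so Anders is the only person who could newly come to control Ironvale.
Anders holds 100% of Juniper, so Anders controls Juniper.
In Ironvale, Anders's side holds only 8%, not > 50%.
So before the transaction, Anders does not control Ironvale.
After the purchase, Anders's direct stake in Ironvale rises to 8% + 44% = 52%, and Brightwater's stake falls to 41%.
Anders holds 52% of Ironvale, so Anders controls Ironvale.
Anders did not control Ironvale before and does after, so the clause is triggered.

Yes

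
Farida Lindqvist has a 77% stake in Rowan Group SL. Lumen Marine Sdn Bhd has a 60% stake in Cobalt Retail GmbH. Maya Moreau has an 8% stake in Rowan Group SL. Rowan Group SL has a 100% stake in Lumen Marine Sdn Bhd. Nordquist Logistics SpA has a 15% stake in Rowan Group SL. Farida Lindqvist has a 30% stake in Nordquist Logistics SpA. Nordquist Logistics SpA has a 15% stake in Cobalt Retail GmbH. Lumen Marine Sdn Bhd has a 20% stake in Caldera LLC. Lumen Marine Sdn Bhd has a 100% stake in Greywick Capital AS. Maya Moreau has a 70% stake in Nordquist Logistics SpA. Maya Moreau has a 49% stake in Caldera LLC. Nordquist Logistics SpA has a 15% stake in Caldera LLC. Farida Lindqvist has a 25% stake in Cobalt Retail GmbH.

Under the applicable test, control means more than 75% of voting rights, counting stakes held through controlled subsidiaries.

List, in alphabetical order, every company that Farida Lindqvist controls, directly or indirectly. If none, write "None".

Cobalt Retail GmbH, Greywick Capital AS, Lumen Marine Sdn Bhd, Rowan Group SL

Farida holds 77% of Rowan, so Farida controls Rowan.
Rowan holds 100% of Lumen, so Farida controls Lumen.
Lumen holds 100% of Greywick, so Farida controls Greywick.
Farida and Lumen together hold 25% + 60% = 85% of Cobalt, so Farida controls Cobalt.
No other company's threshold is met.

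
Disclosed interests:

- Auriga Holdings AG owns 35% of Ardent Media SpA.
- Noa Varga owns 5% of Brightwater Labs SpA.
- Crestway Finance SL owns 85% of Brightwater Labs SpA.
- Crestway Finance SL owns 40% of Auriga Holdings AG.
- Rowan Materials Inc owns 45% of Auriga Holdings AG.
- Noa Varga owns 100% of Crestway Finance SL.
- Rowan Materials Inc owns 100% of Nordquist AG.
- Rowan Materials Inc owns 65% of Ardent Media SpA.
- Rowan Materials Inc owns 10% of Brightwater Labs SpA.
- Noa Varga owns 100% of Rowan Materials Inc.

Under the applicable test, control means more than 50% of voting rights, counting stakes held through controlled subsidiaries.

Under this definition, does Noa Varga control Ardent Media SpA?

Noa holds 100% of Crestway, so Noa controls Crestway.
Noa holds 100% of Rowan, so Noa controls Rowan.
Rowan and Crestway together hold 45% + 40% = 85% of Auriga, so Noa controls Auriga.
Rowan and Auriga together hold 65% + 35% = 100% of Ardent, so Noa controls Ardent.

Yes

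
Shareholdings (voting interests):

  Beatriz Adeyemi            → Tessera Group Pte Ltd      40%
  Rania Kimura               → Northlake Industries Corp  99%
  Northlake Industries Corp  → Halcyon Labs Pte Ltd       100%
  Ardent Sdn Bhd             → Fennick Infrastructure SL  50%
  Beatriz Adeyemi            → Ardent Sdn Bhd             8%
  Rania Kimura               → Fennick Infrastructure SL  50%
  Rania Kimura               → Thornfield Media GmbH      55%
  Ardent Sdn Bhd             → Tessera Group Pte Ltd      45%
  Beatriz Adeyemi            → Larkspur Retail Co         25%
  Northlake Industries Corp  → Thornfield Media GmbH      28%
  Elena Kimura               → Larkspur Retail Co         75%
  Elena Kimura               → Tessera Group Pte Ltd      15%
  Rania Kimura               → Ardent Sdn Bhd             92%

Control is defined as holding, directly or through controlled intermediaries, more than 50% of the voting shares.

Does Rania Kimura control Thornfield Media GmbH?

Rania holds 99% of Northlake, so Rania controls Northlake.
Rania and Northlake together hold 55% + 28% = 83% of Thornfield, so Rania controls Thornfield.

Yes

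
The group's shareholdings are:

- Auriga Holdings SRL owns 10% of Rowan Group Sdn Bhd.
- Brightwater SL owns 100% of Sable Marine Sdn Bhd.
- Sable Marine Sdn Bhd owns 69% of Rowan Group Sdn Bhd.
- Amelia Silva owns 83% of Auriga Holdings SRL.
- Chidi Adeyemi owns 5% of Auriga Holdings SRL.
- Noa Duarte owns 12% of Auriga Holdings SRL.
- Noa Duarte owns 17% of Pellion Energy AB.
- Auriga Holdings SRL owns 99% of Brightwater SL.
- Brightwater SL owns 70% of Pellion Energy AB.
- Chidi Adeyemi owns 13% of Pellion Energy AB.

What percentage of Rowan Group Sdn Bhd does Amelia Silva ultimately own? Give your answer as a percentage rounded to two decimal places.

65.00%

Amelia reaches Rowan along 2 paths.
Via Auriga: 83% × 10% = 8.3%.
Via Auriga → Brightwater → Sable: 83% × 99% × 100% × 69% = 56.6973%.
Total: 8.3% + 56.6973% = 64.9973%.
Rounded: 65.00%.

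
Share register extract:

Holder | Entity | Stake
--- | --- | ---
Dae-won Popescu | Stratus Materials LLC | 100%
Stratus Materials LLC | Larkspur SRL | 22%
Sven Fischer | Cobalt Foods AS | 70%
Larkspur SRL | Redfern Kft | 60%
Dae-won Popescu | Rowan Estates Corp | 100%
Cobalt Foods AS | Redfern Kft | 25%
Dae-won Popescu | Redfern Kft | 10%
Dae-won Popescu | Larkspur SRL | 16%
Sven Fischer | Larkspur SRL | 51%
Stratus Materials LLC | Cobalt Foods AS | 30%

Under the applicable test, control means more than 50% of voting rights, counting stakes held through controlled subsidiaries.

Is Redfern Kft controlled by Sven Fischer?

Yes

Sven holds 70% of Cobalt, so Sven controls Cobalt.
Sven holds 51% of Larkspur, so Sven controls Larkspur.
Larkspur and Cobalt together hold 60% + 25% = 85% of Redfern, so Sven controls Redfern.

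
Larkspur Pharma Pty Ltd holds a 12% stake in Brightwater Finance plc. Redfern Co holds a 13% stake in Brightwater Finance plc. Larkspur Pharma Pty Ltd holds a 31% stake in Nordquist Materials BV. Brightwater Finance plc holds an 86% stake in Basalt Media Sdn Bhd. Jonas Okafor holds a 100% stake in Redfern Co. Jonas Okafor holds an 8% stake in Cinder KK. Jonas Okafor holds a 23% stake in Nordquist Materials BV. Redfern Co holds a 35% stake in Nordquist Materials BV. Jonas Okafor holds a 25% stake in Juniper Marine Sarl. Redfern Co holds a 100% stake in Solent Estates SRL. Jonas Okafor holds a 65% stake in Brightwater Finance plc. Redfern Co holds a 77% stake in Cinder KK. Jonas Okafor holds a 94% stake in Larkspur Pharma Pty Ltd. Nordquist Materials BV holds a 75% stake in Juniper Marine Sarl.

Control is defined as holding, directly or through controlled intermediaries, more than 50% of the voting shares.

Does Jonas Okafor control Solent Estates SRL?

Yes

Jonas holds 100% of Redfern, so Jonas controls Redfern.
Redfern holds 100% of Solent, so Jonas controls Solent.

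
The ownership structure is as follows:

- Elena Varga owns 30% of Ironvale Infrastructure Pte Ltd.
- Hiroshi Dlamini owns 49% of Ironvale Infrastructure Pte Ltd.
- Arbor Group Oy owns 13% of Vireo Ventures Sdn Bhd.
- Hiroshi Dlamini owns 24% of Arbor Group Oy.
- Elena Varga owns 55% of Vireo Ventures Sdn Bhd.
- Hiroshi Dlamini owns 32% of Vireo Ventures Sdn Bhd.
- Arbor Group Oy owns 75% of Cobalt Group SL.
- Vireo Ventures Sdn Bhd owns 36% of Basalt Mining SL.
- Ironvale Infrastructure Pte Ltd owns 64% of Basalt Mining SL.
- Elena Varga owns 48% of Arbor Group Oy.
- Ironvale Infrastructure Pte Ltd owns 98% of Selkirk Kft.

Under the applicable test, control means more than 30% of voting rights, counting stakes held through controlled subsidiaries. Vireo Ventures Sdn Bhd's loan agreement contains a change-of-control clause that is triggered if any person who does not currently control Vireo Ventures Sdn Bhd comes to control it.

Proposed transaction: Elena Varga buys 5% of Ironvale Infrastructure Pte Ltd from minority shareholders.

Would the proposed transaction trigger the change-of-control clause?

The purchase changes only Elena's holdings, so Elena is the only person who could newly come to control Vireo.
Elena holds 48% of Arbor, so Elena controls Arbor.
Elena and Arbor together hold 55% + 13% = 68% of Vireo, so Elena controls Vireo.
So Elena already controls Vireo before the transaction.
After the purchase, Elena's direct stake in Ironvale rises to 30% + 5% = 35%.
Elena controlled Vireo already, so this is not a new person acquiring control; every other person's position is unchanged or reduced.
No new person acquires control, so the clause is not triggered.

No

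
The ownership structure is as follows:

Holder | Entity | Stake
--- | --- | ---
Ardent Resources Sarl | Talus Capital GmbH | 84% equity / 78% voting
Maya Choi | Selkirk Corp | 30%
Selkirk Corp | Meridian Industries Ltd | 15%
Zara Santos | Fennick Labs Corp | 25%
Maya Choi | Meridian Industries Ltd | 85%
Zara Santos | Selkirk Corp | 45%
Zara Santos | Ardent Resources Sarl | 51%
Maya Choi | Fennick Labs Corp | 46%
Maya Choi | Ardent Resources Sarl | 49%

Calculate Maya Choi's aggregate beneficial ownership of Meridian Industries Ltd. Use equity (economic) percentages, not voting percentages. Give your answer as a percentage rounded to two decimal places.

89.50%

Maya reaches Meridian along 2 paths.
Via Selkirk: 30% × 15% = 4.5%.
Direct stake: 85% = 85%.
Total: 4.5% + 85% = 89.5%.
Rounded: 89.50%.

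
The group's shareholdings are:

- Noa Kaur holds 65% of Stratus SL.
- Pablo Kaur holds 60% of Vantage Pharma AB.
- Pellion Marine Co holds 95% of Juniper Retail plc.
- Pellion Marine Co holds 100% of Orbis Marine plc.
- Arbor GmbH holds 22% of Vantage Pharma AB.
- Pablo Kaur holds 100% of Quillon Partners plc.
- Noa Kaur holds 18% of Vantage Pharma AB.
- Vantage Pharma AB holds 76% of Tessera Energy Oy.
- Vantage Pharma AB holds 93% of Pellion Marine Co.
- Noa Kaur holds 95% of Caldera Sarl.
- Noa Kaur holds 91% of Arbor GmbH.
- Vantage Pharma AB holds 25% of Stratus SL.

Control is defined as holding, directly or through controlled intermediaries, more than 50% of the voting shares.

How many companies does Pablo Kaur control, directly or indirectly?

6

Pablo holds 60% of Vantage, so Pablo controls Vantage.
Vantage holds 93% of Pellion, so Pablo controls Pellion.
Vantage holds 76% of Tessera, so Pablo controls Tessera.
Pellion holds 95% of Juniper, so Pablo controls Juniper.
Pellion holds 100% of Orbis, so Pablo controls Orbis.
Pablo holds 100% of Quillon, so Pablo controls Quillon.
No other company's threshold is met.
Pablo controls 6 companies.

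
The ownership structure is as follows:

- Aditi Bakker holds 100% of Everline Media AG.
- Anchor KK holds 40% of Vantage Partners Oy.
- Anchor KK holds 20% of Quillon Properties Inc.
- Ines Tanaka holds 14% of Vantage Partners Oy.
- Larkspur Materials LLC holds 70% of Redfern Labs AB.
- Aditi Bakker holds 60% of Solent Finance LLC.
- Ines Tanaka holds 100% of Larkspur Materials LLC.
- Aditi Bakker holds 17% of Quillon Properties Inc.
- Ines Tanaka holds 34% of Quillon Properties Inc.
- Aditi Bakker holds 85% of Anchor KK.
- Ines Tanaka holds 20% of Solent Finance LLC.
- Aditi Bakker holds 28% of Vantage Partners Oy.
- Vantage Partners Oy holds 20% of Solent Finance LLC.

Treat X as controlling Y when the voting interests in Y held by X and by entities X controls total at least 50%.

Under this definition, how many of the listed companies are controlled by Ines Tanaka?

2

Ines holds 100% of Larkspur, so Ines controls Larkspur.
Larkspur holds 70% of Redfern, so Ines controls Redfern.
No other company's threshold is met.
Ines controls 2 companies.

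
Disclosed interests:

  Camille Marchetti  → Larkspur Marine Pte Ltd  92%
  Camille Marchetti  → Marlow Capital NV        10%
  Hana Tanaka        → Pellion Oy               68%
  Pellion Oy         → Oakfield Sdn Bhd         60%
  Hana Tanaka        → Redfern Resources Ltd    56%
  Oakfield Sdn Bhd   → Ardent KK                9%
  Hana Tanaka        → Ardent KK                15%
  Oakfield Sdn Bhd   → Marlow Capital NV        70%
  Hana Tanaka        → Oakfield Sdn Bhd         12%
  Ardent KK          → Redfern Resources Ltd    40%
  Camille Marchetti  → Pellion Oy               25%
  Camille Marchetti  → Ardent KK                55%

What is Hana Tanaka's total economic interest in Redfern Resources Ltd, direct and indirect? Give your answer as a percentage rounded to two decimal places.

Hana reaches Redfern along 4 paths.
Direct stake: 56% = 56%.
Via Ardent: 15% × 40% = 6%.
Via Pellion → Oakfield → Ardent: 68% × 60% × 9% × 40% = 1.4688%.
Via Oakfield → Ardent: 12% × 9% × 40% = 0.432%.
Total: 56% + 6% + 1.4688% + 0.432% = 63.9008%.
Rounded: 63.90%.

63.90%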